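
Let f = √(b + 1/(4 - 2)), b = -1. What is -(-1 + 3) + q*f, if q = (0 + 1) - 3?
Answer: -2 - I*√2 ≈ -2.0 - 1.4142*I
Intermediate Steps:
f = I*√2/2 (f = √(-1 + 1/(4 - 2)) = √(-1 + 1/2) = √(-1 + ½) = √(-½) = I*√2/2 ≈ 0.70711*I)
q = -2 (q = 1 - 3 = -2)
-(-1 + 3) + q*f = -(-1 + 3) - I*√2 = -1*2 - I*√2 = -2 - I*√2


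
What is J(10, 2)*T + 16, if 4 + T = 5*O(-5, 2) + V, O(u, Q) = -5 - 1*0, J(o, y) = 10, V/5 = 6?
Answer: 26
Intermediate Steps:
V = 30 (V = 5*6 = 30)
O(u, Q) = -5 (O(u, Q) = -5 + 0 = -5)
T = 1 (T = -4 + (5*(-5) + 30) = -4 + (-25 + 30) = -4 + 5 = 1)
J(10, 2)*T + 16 = 10*1 + 16 = 10 + 16 = 26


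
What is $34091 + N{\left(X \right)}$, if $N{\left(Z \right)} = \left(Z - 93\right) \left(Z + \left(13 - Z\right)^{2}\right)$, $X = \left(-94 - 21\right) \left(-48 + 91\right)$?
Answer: $-123817980031$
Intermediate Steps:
$X = -4945$ ($X = \left(-115\right) 43 = -4945$)
$N{\left(Z \right)} = \left(-93 + Z\right) \left(Z + \left(13 - Z\right)^{2}\right)$
$34091 + N{\left(X \right)} = 34091 + \left(-15717 + \left(-4945\right)^{3} - 118 \left(-4945\right)^{2} + 2494 \left(-4945\right)\right) = 34091 - 123818014122 = -123817980031$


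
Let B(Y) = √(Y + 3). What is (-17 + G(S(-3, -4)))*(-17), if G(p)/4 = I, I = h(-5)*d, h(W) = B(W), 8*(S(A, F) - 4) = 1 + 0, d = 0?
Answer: 289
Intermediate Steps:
B(Y) = √(3 + Y)
S(A, F) = 33/8 (S(A, F) = 4 + (1 + 0)/8 = 4 + (⅛)*1 = 4 + ⅛ = 33/8)
h(W) = √(3 + W)
I = 0 (I = √(3 - 5)*0 = √(-2)*0 = (I*√2)*0 = 0)
G(p) = 0 (G(p) = 4*0 = 0)
(-17 + G(S(-3, -4)))*(-17) = (-17 + 0)*(-17) = -17*(-17) = 289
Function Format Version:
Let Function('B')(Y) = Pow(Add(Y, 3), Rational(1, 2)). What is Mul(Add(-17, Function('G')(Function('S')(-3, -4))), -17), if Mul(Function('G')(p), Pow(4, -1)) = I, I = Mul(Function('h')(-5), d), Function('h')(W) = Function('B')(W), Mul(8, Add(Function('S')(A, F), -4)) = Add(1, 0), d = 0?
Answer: 289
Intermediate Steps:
Function('B')(Y) = Pow(Add(3, Y), Rational(1, 2))
Function('S')(A, F) = Rational(33, 8) (Function('S')(A, F) = Add(4, Mul(Rational(1, 8), Add(1, 0))) = Add(4, Mul(Rational(1, 8), 1)) = Add(4, Rational(1, 8)) = Rational(33, 8))
Function('h')(W) = Pow(Add(3, W), Rational(1, 2))
I = 0 (I = Mul(Pow(Add(3, -5), Rational(1, 2)), 0) = Mul(Pow(-2, Rational(1, 2)), 0) = Mul(Mul(I, Pow(2, Rational(1, 2))), 0) = 0)
Function('G')(p) = 0 (Function('G')(p) = Mul(4, 0) = 0)
Mul(Add(-17, Function('G')(Function('S')(-3, -4))), -17) = Mul(Add(-17, 0), -17) = Mul(-17, -17) = 289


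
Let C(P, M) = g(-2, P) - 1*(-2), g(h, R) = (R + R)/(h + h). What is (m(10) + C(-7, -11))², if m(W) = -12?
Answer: 169/4 ≈ 42.250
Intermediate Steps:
g(h, R) = R/h (g(h, R) = (2*R)/((2*h)) = (2*R)*(1/(2*h)) = R/h)
C(P, M) = 2 - P/2 (C(P, M) = P/(-2) - 1*(-2) = P*(-½) + 2 = -P/2 + 2 = 2 - P/2)
(m(10) + C(-7, -11))² = (-12 + (2 - ½*(-7)))² = (-12 + (2 + 7/2))² = (-12 + 11/2)² = (-13/2)² = 169/4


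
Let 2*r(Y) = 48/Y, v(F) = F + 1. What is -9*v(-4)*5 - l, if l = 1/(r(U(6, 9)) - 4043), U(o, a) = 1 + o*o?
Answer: 20191582/149567 ≈ 135.00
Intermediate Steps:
v(F) = 1 + F
U(o, a) = 1 + o**2
r(Y) = 24/Y (r(Y) = (48/Y)/2 = 24/Y)
l = -37/149567 (l = 1/(24/(1 + 6**2) - 4043) = 1/(24/(1 + 36) - 4043) = 1/(24/37 - 4043) = 1/(-149567/37) = -37/149567 ≈ -0.00024738)
-9*v(-4)*5 - l = -9*(1 - 4)*5 - 1*(-37/149567) = -9*(-3)*5 + 37/149567 = 27*5 + 37/149567 = 135 + 37/149567 = 20191582/149567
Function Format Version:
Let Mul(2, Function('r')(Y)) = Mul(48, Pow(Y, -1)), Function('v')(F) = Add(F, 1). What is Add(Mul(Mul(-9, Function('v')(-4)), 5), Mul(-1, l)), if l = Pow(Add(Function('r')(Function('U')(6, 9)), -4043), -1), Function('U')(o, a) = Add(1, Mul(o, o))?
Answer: Rational(20191582, 149567) ≈ 135.00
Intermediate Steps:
Function('v')(F) = Add(1, F)
Function('U')(o, a) = Add(1, Pow(o, 2))
Function('r')(Y) = Mul(24, Pow(Y, -1)) (Function('r')(Y) = Mul(Rational(1, 2), Mul(48, Pow(Y, -1))) = Mul(24, Pow(Y, -1)))
l = Rational(-37, 149567) (l = Pow(Add(Mul(24, Pow(Add(1, Pow(6, 2)), -1)), -4043), -1) = Pow(Add(Mul(24, Pow(Add(1, 36), -1)), -4043), -1) = Pow(Add(Mul(24, Pow(37, -1)), -4043), -1) = Pow(Add(Mul(24, Rational(1, 37)), -4043), -1) = Pow(Add(Rational(24, 37), -4043), -1) = Pow(Rational(-149567, 37), -1) = Rational(-37, 149567) ≈ -0.00024738)
Add(Mul(Mul(-9, Function('v')(-4)), 5), Mul(-1, l)) = Add(Mul(Mul(-9, Add(1, -4)), 5), Mul(-1, Rational(-37, 149567))) = Add(Mul(Mul(-9, -3), 5), Rational(37, 149567)) = Add(Mul(27, 5), Rational(37, 149567)) = Add(135, Rational(37, 149567)) = Rational(20191582, 149567)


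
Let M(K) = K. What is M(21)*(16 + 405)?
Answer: 8841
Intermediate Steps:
M(21)*(16 + 405) = 21*(16 + 405) = 21*421 = 8841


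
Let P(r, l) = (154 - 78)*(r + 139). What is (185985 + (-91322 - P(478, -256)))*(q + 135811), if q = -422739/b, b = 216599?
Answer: 1405236706572550/216599 ≈ 6.4877e+9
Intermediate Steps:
q = -422739/216599 ≈ -1.9517
P(r, l) = 10564 + 76*r (P(r, l) = 76*(139 + r) = 10564 + 76*r)
(185985 + (-91322 - P(478, -256)))*(q + 135811) = (185985 + (-91322 - (10564 + 76*478)))*(-422739/216599 + 135811) = (185985 + (-91322 - (10564 + 36328)))*(29416104050/216599) = (185985 + (-91322 - 1*46892))*(29416104050/216599) = (185985 + (-91322 - 46892))*(29416104050/216599) = (185985 - 138214)*(29416104050/216599) = 47771*(29416104050/216599) = 1405236706572550/216599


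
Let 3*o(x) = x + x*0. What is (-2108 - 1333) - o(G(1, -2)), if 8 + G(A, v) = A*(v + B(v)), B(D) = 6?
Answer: -10319/3 ≈ -3439.7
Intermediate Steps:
G(A, v) = -8 + A*(6 + v) (G(A, v) = -8 + A*(v + 6) = -8 + A*(6 + v))
o(x) = x/3 (o(x) = (x + x*0)/3 = (x + 0)/3 = x/3)
(-2108 - 1333) - o(G(1, -2)) = (-2108 - 1333) - (-8 + 6*1 + 1*(-2))/3 = -3441 - (-8 + 6 - 2)/3 = -3441 - (-4)/3 = -3441 - 1*(-4/3) = -3441 + 4/3 = -10319/3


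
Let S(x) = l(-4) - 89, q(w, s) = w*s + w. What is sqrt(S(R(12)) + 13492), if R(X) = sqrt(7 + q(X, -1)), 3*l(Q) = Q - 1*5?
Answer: 10*sqrt(134) ≈ 115.76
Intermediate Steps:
l(Q) = -5/3 + Q/3 (l(Q) = (Q - 1*5)/3 = (Q - 5)/3 = (-5 + Q)/3 = -5/3 + Q/3)
q(w, s) = w + s*w (q(w, s) = s*w + w = w + s*w)
R(X) = sqrt(7) (R(X) = sqrt(7 + X*(1 - 1)) = sqrt(7 + X*0) = sqrt(7 + 0) = sqrt(7))
S(x) = -92 (S(x) = (-5/3 + (1/3)*(-4)) - 89 = (-5/3 - 4/3) - 89 = -3 - 89 = -92)
sqrt(S(R(12)) + 13492) = sqrt(-92 + 13492) = sqrt(13400) = 10*sqrt(134)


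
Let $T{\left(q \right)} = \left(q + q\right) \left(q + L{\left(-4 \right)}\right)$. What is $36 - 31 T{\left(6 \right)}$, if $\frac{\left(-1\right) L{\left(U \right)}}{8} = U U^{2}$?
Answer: $-192660$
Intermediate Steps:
$L{\left(U \right)} = - 8 U^{3}$ ($L{\left(U \right)} = - 8 U U^{2} = - 8 U^{3}$)
$T{\left(q \right)} = 2 q \left(512 + q\right)$ ($T{\left(q \right)} = \left(q + q\right) \left(q - 8 \left(-4\right)^{3}\right) = 2 q \left(q - -512\right) = 2 q \left(q + 512\right) = 2 q \left(512 + q\right)$)
$36 - 31 T{\left(6 \right)} = 36 - 31 \cdot 2 \cdot 6 \left(512 + 6\right) = 36 - 31 \cdot 2 \cdot 6 \cdot 518 = 36 - 192696 = -192660$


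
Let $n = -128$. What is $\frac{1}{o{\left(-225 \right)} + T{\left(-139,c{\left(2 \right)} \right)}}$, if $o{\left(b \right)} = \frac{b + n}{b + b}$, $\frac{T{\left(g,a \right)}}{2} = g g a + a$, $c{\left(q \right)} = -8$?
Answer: $- \frac{450}{139118047} \approx -3.2347 \cdot 10^{-6}$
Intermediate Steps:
$T{\left(g,a \right)} = 2 a + 2 a g^{2}$ ($T{\left(g,a \right)} = 2 \left(g g a + a\right) = 2 \left(g^{2} a + a\right) = 2 \left(a g^{2} + a\right) = 2 \left(a + a g^{2}\right) = 2 a + 2 a g^{2}$)
$o{\left(b \right)} = \frac{-128 + b}{2 b}$ ($o{\left(b \right)} = \frac{b - 128}{b + b} = \frac{-128 + b}{2 b}$)
$\frac{1}{o{\left(-225 \right)} + T{\left(-139,c{\left(2 \right)} \right)}} = \frac{1}{\frac{-128 - 225}{2 \left(-225\right)} + 2 \left(-8\right) \left(1 + \left(-139\right)^{2}\right)} = \frac{1}{\frac{1}{2} \left(- \frac{1}{225}\right) \left(-353\right) + 2 \left(-8\right) \left(1 + 19321\right)} = \frac{1}{\frac{353}{450} + 2 \left(-8\right) 19322} = \frac{1}{\frac{353}{450} - 309152} = \frac{1}{- \frac{139118047}{450}} = - \frac{450}{139118047}$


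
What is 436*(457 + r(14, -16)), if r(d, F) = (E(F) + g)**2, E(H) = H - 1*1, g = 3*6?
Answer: 199688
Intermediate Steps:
g = 18
E(H) = -1 + H (E(H) = H - 1 = -1 + H)
r(d, F) = (17 + F)**2 (r(d, F) = ((-1 + F) + 18)**2 = (17 + F)**2)
436*(457 + r(14, -16)) = 436*(457 + (17 - 16)**2) = 436*(457 + 1**2) = 436*(457 + 1) = 436*458 = 199688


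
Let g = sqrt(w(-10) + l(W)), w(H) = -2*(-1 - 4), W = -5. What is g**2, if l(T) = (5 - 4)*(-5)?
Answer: 5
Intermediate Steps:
l(T) = -5 (l(T) = 1*(-5) = -5)
w(H) = 10 (w(H) = -2*(-5) = 10)
g = sqrt(5) (g = sqrt(10 - 5) = sqrt(5) ≈ 2.2361)
g**2 = (sqrt(5))**2 = 5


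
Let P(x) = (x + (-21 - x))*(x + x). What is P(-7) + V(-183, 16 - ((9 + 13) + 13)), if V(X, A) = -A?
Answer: 313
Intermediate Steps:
P(x) = -42*x
P(-7) + V(-183, 16 - ((9 + 13) + 13)) = -42*(-7) - (16 - ((9 + 13) + 13)) = 294 - (16 - (22 + 13)) = 294 - (16 - 1*35) = 294 - (16 - 35) = 294 - 1*(-19) = 294 + 19 = 313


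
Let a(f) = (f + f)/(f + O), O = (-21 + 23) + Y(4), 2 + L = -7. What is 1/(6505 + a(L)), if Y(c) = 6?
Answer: 1/6523 ≈ 0.00015330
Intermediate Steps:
L = -9 (L = -2 - 7 = -9)
O = 8 (O = (-21 + 23) + 6 = 2 + 6 = 8)
a(f) = 2*f/(8 + f) (a(f) = (f + f)/(f + 8) = (2*f)/(8 + f) = 2*f/(8 + f))
1/(6505 + a(L)) = 1/(6505 + 2*(-9)/(8 - 9)) = 1/(6505 + 2*(-9)/(-1)) = 1/(6505 + 2*(-9)*(-1)) = 1/(6505 + 18) = 1/6523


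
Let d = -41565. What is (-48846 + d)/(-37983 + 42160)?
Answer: -90411/4177 ≈ -21.645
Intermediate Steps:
(-48846 + d)/(-37983 + 42160) = (-48846 - 41565)/(-37983 + 42160) = -90411/4177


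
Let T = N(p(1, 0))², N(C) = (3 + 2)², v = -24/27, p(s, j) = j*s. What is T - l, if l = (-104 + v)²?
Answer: -840511/81 ≈ -10377.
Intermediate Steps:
v = -8/9 (v = -24*1/27 = -8/9 ≈ -0.88889)
N(C) = 25 (N(C) = 5² = 25)
l = 891136/81 (l = (-104 - 8/9)² = (-944/9)² = 891136/81 ≈ 11002.)
T = 625 (T = 25² = 625)
T - l = 625 - 1*891136/81 = 625 - 891136/81 = -840511/81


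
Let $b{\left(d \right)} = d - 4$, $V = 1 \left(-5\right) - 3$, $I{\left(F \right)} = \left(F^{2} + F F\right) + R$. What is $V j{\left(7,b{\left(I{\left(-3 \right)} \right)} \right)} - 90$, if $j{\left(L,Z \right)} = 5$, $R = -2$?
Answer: $-130$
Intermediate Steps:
$I{\left(F \right)} = -2 + 2 F^{2}$ ($I{\left(F \right)} = \left(F^{2} + F F\right) - 2 = \left(F^{2} + F^{2}\right) - 2 = 2 F^{2} - 2 = -2 + 2 F^{2}$)
$V = -8$ ($V = -5 - 3 = -8$)
$b{\left(d \right)} = -4 + d$
$V j{\left(7,b{\left(I{\left(-3 \right)} \right)} \right)} - 90 = \left(-8\right) 5 - 90 = -40 - 90 = -130$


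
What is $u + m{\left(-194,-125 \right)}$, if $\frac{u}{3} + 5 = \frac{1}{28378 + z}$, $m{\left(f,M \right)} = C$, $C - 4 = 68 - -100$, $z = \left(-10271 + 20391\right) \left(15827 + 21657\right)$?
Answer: $\frac{19853511303}{126455486} \approx 157.0$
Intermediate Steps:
$z = 379338080$ ($z = 10120 \cdot 37484 = 379338080$)
$C = 172$ ($C = 4 + \left(68 - -100\right) = 4 + \left(68 + 100\right) = 4 + 168 = 172$)
$m{\left(f,M \right)} = 172$
$u = - \frac{1896832289}{126455486}$ ($u = -15 + \frac{3}{28378 + 379338080} = -15 + \frac{3}{379366458} = -15 + 3 \cdot \frac{1}{379366458} = -15 + \frac{1}{126455486} = - \frac{1896832289}{126455486} \approx -15.0$)
$u + m{\left(-194,-125 \right)} = - \frac{1896832289}{126455486} + 172 = \frac{19853511303}{126455486}$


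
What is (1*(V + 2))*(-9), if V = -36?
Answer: 306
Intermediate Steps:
(1*(V + 2))*(-9) = (1*(-36 + 2))*(-9) = (1*(-34))*(-9) = -34*(-9) = 306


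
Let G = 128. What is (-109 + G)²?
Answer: 361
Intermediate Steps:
(-109 + G)² = (-109 + 128)² = 19² = 361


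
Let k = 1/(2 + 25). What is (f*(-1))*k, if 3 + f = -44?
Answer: 47/27 ≈ 1.7407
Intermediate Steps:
f = -47 (f = -3 - 44 = -47)
k = 1/27 ≈ 0.037037
(f*(-1))*k = -47*(-1)*(1/27) = 47*(1/27) = 47/27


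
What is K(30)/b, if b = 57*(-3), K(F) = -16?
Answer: 16/171 ≈ 0.093567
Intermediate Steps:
b = -171
K(30)/b = -16/(-171) = -16*(-1/171) = 16/171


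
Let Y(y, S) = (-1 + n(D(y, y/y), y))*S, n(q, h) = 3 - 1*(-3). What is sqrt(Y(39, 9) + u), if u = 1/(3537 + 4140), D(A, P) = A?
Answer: sqrt(294682498)/2559 ≈ 6.7082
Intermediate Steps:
n(q, h) = 6 (n(q, h) = 3 + 3 = 6)
u = 1/7677 ≈ 0.00013026
Y(y, S) = 5*S (Y(y, S) = (-1 + 6)*S = 5*S)
sqrt(Y(39, 9) + u) = sqrt(5*9 + 1/7677) = sqrt(45 + 1/7677) = sqrt(345466/7677) = sqrt(294682498)/2559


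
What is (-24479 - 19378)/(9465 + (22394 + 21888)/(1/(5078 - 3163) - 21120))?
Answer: -1773787549743/382725222505 ≈ -4.6346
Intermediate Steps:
(-24479 - 19378)/(9465 + (22394 + 21888)/(1/(5078 - 3163) - 21120)) = -43857/(9465 + 44282/(1/1915 - 21120)) = -43857/(9465 + 44282/(-40444799/1915)) = -43857/(9465 + 44282*(-1915/40444799)) = -43857/(9465 - 84800030/40444799) = -43857/382725222505/40444799 = -43857*40444799/382725222505 = -1773787549743/382725222505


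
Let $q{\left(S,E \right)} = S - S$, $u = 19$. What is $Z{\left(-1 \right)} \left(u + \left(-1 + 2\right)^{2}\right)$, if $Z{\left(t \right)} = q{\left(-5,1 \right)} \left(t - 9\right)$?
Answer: $0$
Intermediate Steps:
$q{\left(S,E \right)} = 0$
$Z{\left(t \right)} = 0$ ($Z{\left(t \right)} = 0 \left(t - 9\right) = 0 \left(-9 + t\right) = 0$)
$Z{\left(-1 \right)} \left(u + \left(-1 + 2\right)^{2}\right) = 0 \left(19 + \left(-1 + 2\right)^{2}\right) = 0 \left(19 + 1^{2}\right) = 0 \left(19 + 1\right) = 0 \cdot 20 = 0$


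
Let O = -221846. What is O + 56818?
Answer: -165028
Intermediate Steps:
O + 56818 = -221846 + 56818 = -165028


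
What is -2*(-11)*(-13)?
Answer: -286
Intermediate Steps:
-2*(-11)*(-13) = 22*(-13) = -286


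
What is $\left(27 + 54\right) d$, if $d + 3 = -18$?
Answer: $-1701$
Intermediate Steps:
$d = -21$ ($d = -3 - 18 = -21$)
$\left(27 + 54\right) d = \left(27 + 54\right) \left(-21\right) = 81 \left(-21\right) = -1701$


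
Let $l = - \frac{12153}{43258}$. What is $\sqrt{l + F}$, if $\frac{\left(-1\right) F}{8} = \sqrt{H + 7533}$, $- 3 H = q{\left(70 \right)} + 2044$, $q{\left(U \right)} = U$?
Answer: $\frac{\sqrt{-4731430266 - 44910109536 \sqrt{61455}}}{129774} \approx 25.717 i$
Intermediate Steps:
$l = - \frac{12153}{43258}$ ($l = \left(-12153\right) \frac{1}{43258} = - \frac{12153}{43258} \approx -0.28094$)
$H = - \frac{2114}{3}$ ($H = - \frac{70 + 2044}{3} = \left(- \frac{1}{3}\right) 2114 = - \frac{2114}{3} \approx -704.67$)
$F = - \frac{8 \sqrt{61455}}{3}$ ($F = - 8 \sqrt{- \frac{2114}{3} + 7533} = - 8 \sqrt{\frac{20485}{3}} = - 8 \frac{\sqrt{61455}}{3} = - \frac{8 \sqrt{61455}}{3} \approx -661.07$)
$\sqrt{l + F} = \sqrt{- \frac{12153}{43258} - \frac{8 \sqrt{61455}}{3}}$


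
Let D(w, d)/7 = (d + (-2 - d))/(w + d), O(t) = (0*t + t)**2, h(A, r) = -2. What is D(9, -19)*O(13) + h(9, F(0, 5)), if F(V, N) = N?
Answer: 1173/5 ≈ 234.60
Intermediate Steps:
O(t) = t**2 (O(t) = (0 + t)**2 = t**2)
D(w, d) = -14/(d + w) (D(w, d) = 7*((d + (-2 - d))/(w + d)) = 7*(-2/(d + w)) = -14/(d + w))
D(9, -19)*O(13) + h(9, F(0, 5)) = -14/(-19 + 9)*13**2 - 2 = -14/(-10)*169 - 2 = -14*(-1/10)*169 - 2 = (7/5)*169 - 2 = 1183/5 - 2 = 1173/5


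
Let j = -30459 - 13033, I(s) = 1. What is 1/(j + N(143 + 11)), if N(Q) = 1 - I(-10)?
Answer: -1/43492 ≈ -2.2993e-5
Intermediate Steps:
j = -43492
N(Q) = 0 (N(Q) = 1 - 1*1 = 1 - 1 = 0)
1/(j + N(143 + 11)) = 1/(-43492 + 0) = 1/(-43492) = -1/43492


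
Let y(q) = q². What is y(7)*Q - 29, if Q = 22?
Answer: 1049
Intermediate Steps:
y(7)*Q - 29 = 7²*22 - 29 = 49*22 - 29 = 1078 - 29 = 1049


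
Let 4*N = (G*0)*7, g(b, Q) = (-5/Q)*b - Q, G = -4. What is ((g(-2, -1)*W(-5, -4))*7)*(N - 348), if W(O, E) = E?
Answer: -87696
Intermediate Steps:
g(b, Q) = -Q - 5*b/Q (g(b, Q) = -5*b/Q - Q = -Q - 5*b/Q)
N = 0 (N = (-4*0*7)/4 = (0*7)/4 = (¼)*0 = 0)
((g(-2, -1)*W(-5, -4))*7)*(N - 348) = (((-1*(-1) - 5*(-2)/(-1))*(-4))*7)*(0 - 348) = (((1 - 5*(-2)*(-1))*(-4))*7)*(-348) = (((1 - 10)*(-4))*7)*(-348) = (-9*(-4)*7)*(-348) = (36*7)*(-348) = 252*(-348) = -87696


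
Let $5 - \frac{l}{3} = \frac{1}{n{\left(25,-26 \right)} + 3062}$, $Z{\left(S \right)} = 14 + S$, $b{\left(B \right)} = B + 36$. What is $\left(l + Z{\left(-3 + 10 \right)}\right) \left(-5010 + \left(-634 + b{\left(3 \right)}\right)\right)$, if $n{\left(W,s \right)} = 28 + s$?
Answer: $- \frac{618237105}{3064} \approx -2.0177 \cdot 10^{5}$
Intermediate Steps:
$b{\left(B \right)} = 36 + B$
$l = \frac{45957}{3064}$ ($l = 15 - \frac{3}{\left(28 - 26\right) + 3062} = 15 - \frac{3}{2 + 3062} = 15 - \frac{3}{3064} = \frac{45957}{3064} \approx 14.999$)
$\left(l + Z{\left(-3 + 10 \right)}\right) \left(-5010 + \left(-634 + b{\left(3 \right)}\right)\right) = \left(\frac{45957}{3064} + \left(14 + \left(-3 + 10\right)\right)\right) \left(-5010 + \left(-634 + \left(36 + 3\right)\right)\right) = \left(\frac{45957}{3064} + \left(14 + 7\right)\right) \left(-5010 + \left(-634 + 39\right)\right) = \left(\frac{45957}{3064} + 21\right) \left(-5010 - 595\right) = \frac{110301}{3064} \left(-5605\right) = - \frac{618237105}{3064}$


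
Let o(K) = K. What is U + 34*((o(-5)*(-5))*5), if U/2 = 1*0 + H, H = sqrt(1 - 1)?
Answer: 4250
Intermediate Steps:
H = 0 (H = sqrt(0) = 0)
U = 0 (U = 2*(1*0 + 0) = 2*(0 + 0) = 2*0 = 0)
U + 34*((o(-5)*(-5))*5) = 0 + 34*(-5*(-5)*5) = 0 + 34*(25*5) = 0 + 34*125 = 0 + 4250 = 4250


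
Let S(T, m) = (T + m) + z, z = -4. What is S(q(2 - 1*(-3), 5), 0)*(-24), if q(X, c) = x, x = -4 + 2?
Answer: 144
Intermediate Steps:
x = -2
q(X, c) = -2
S(T, m) = -4 + T + m (S(T, m) = (T + m) - 4 = -4 + T + m)
S(q(2 - 1*(-3), 5), 0)*(-24) = (-4 - 2 + 0)*(-24) = -6*(-24) = 144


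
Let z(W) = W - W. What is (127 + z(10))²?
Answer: 16129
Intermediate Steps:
z(W) = 0
(127 + z(10))² = (127 + 0)² = 127² = 16129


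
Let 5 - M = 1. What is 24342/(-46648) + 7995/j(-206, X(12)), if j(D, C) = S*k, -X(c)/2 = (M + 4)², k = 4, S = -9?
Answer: -3894032/17493 ≈ -222.61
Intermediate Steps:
M = 4 (M = 5 - 1*1 = 5 - 1 = 4)
X(c) = -128 (X(c) = -2*(4 + 4)² = -2*8² = -2*64 = -128)
j(D, C) = -36 (j(D, C) = -9*4 = -36)
24342/(-46648) + 7995/j(-206, X(12)) = 24342/(-46648) + 7995/(-36) = 24342*(-1/46648) + 7995*(-1/36) = -12171/23324 - 2665/12 = -3894032/17493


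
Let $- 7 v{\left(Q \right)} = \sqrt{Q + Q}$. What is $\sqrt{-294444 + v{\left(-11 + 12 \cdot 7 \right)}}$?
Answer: $\frac{\sqrt{-14427756 - 7 \sqrt{146}}}{7} \approx 542.63 i$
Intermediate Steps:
$v{\left(Q \right)} = - \frac{\sqrt{2} \sqrt{Q}}{7}$ ($v{\left(Q \right)} = - \frac{\sqrt{Q + Q}}{7} = - \frac{\sqrt{2 Q}}{7} = - \frac{\sqrt{2} \sqrt{Q}}{7}$)
$\sqrt{-294444 + v{\left(-11 + 12 \cdot 7 \right)}} = \sqrt{-294444 - \frac{\sqrt{2} \sqrt{-11 + 12 \cdot 7}}{7}} = \sqrt{-294444 - \frac{\sqrt{2} \sqrt{-11 + 84}}{7}} = \sqrt{-294444 - \frac{\sqrt{2} \sqrt{73}}{7}} = \sqrt{-294444 - \frac{\sqrt{146}}{7}}$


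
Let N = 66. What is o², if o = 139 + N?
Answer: 42025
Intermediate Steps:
o = 205 (o = 139 + 66 = 205)
o² = 205² = 42025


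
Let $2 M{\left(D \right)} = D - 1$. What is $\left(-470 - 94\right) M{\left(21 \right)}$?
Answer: $-5640$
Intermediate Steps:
$M{\left(D \right)} = - \frac{1}{2} + \frac{D}{2}$ ($M{\left(D \right)} = \frac{D - 1}{2} = \frac{-1 + D}{2} = - \frac{1}{2} + \frac{D}{2}$)
$\left(-470 - 94\right) M{\left(21 \right)} = \left(-470 - 94\right) \left(- \frac{1}{2} + \frac{1}{2} \cdot 21\right) = - 564 \left(- \frac{1}{2} + \frac{21}{2}\right) = \left(-564\right) 10 = -5640$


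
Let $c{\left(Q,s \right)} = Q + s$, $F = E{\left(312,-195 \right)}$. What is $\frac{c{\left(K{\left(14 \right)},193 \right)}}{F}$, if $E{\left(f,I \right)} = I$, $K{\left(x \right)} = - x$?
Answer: $- \frac{179}{195} \approx -0.91795$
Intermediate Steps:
$F = -195$
$\frac{c{\left(K{\left(14 \right)},193 \right)}}{F} = \frac{\left(-1\right) 14 + 193}{-195} = \left(-14 + 193\right) \left(- \frac{1}{195}\right) = 179 \left(- \frac{1}{195}\right) = - \frac{179}{195}$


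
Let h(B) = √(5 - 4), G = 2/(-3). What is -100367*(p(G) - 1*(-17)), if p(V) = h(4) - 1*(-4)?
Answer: -2208074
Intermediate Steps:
G = -⅔ (G = 2*(-⅓) = -⅔ ≈ -0.66667)
h(B) = 1 (h(B) = √1 = 1)
p(V) = 5 (p(V) = 1 - 1*(-4) = 1 + 4 = 5)
-100367*(p(G) - 1*(-17)) = -100367*(5 - 1*(-17)) = -100367*(5 + 17) = -100367*22 = -2208074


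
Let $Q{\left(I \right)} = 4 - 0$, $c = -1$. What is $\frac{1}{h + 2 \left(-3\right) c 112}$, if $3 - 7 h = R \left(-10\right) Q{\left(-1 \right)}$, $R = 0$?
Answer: $\frac{7}{4707} \approx 0.0014871$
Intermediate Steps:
$Q{\left(I \right)} = 4$ ($Q{\left(I \right)} = 4 + 0 = 4$)
$h = \frac{3}{7}$ ($h = \frac{3}{7} - \frac{0 \left(-10\right) 4}{7} = \frac{3}{7} - \frac{0 \cdot 4}{7} = \frac{3}{7} - 0 = \frac{3}{7} + 0 = \frac{3}{7} \approx 0.42857$)
$\frac{1}{h + 2 \left(-3\right) c 112} = \frac{1}{\frac{3}{7} + 2 \left(-3\right) \left(-1\right) 112} = \frac{1}{\frac{3}{7} + \left(-6\right) \left(-1\right) 112} = \frac{1}{\frac{3}{7} + 6 \cdot 112} = \frac{1}{\frac{3}{7} + 672} = \frac{1}{\frac{4707}{7}} = \frac{7}{4707}$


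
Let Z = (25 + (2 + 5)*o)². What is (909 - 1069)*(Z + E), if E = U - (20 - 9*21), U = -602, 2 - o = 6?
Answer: 67840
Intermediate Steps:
o = -4 (o = 2 - 1*6 = 2 - 6 = -4)
E = -433 (E = -602 - (20 - 9*21) = -602 - (20 - 189) = -602 - 1*(-169) = -602 + 169 = -433)
Z = 9 (Z = (25 + (2 + 5)*(-4))² = (25 + 7*(-4))² = (25 - 28)² = (-3)² = 9)
(909 - 1069)*(Z + E) = (909 - 1069)*(9 - 433) = -160*(-424) = 67840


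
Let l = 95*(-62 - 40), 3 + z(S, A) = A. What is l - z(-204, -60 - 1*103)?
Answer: -9524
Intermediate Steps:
z(S, A) = -3 + A
l = -9690 (l = 95*(-102) = -9690)
l - z(-204, -60 - 1*103) = -9690 - (-3 + (-60 - 1*103)) = -9690 - (-3 + (-60 - 103)) = -9690 - (-3 - 163) = -9690 - 1*(-166) = -9690 + 166 = -9524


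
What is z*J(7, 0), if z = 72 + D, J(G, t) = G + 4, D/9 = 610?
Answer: 61182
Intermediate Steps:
D = 5490 (D = 9*610 = 5490)
J(G, t) = 4 + G
z = 5562 (z = 72 + 5490 = 5562)
z*J(7, 0) = 5562*(4 + 7) = 5562*11 = 61182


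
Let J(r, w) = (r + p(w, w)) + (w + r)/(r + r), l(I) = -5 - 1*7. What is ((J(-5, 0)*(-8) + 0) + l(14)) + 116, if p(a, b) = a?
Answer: 140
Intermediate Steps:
l(I) = -12 (l(I) = -5 - 7 = -12)
J(r, w) = r + w + (r + w)/(2*r) (J(r, w) = (r + w) + (w + r)/(r + r) = (r + w) + (r + w)/((2*r)) = (r + w) + (r + w)*(1/(2*r)) = (r + w) + (r + w)/(2*r) = r + w + (r + w)/(2*r))
((J(-5, 0)*(-8) + 0) + l(14)) + 116 = (((1/2 - 5 + 0 + (1/2)*0/(-5))*(-8) + 0) - 12) + 116 = (((1/2 - 5 + 0 + (1/2)*0*(-1/5))*(-8) + 0) - 12) + 116 = (((1/2 - 5 + 0 + 0)*(-8) + 0) - 12) + 116 = ((-9/2*(-8) + 0) - 12) + 116 = ((36 + 0) - 12) + 116 = (36 - 12) + 116 = 24 + 116 = 140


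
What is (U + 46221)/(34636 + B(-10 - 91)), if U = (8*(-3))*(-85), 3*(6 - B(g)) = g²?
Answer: 144783/93725 ≈ 1.5448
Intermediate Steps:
B(g) = 6 - g²/3
U = 2040 (U = -24*(-85) = 2040)
(U + 46221)/(34636 + B(-10 - 91)) = (2040 + 46221)/(34636 + (6 - (-10 - 91)²/3)) = 48261/(34636 + (6 - ⅓*(-101)²)) = 48261/(34636 + (6 - ⅓*10201)) = 48261/(34636 + (6 - 10201/3)) = 48261/(34636 - 10183/3) = 48261/(93725/3) = 48261*(3/93725) = 144783/93725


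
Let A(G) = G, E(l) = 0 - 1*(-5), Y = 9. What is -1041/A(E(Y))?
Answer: -1041/5 ≈ -208.20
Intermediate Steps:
E(l) = 5 (E(l) = 0 + 5 = 5)
-1041/A(E(Y)) = -1041/5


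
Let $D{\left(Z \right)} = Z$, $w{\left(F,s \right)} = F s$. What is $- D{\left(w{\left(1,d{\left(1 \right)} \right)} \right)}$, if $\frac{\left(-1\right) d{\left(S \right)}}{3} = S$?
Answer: $3$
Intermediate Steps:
$d{\left(S \right)} = - 3 S$
$- D{\left(w{\left(1,d{\left(1 \right)} \right)} \right)} = - 1 \left(\left(-3\right) 1\right) = - 1 \left(-3\right) = \left(-1\right) \left(-3\right) = 3$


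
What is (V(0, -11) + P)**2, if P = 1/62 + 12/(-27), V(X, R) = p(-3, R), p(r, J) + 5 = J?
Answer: 84033889/311364 ≈ 269.89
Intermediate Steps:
p(r, J) = -5 + J
V(X, R) = -5 + R
P = -239/558 (P = 1*(1/62) + 12*(-1/27) = 1/62 - 4/9 = -239/558 ≈ -0.42832)
(V(0, -11) + P)**2 = ((-5 - 11) - 239/558)**2 = (-16 - 239/558)**2 = (-9167/558)**2 = 84033889/311364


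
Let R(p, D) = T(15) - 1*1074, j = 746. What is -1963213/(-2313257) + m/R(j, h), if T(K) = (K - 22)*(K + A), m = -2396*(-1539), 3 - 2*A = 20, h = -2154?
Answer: -17055615656309/5179382423 ≈ -3293.0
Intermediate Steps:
A = -17/2 (A = 3/2 - 1/2*20 = 3/2 - 10 = -17/2 ≈ -8.5000)
m = 3687444
T(K) = (-22 + K)*(-17/2 + K) (T(K) = (K - 22)*(K - 17/2) = (-22 + K)*(-17/2 + K))
R(p, D) = -2239/2 (R(p, D) = (187 + 15**2 - 61/2*15) - 1*1074 = (187 + 225 - 915/2) - 1074 = -91/2 - 1074 = -2239/2)
-1963213/(-2313257) + m/R(j, h) = -1963213/(-2313257) + 3687444/(-2239/2) = -1963213*(-1/2313257) + 3687444*(-2/2239) = 1963213/2313257 - 7374888/2239 = -17055615656309/5179382423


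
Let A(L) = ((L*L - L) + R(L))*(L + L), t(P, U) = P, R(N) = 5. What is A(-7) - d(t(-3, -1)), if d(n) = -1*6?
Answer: -848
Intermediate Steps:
d(n) = -6
A(L) = 2*L*(5 + L² - L) (A(L) = ((L*L - L) + 5)*(L + L) = ((L² - L) + 5)*(2*L) = (5 + L² - L)*(2*L) = 2*L*(5 + L² - L))
A(-7) - d(t(-3, -1)) = 2*(-7)*(5 + (-7)² - 1*(-7)) - 1*(-6) = 2*(-7)*(5 + 49 + 7) + 6 = 2*(-7)*61 + 6 = -854 + 6 = -848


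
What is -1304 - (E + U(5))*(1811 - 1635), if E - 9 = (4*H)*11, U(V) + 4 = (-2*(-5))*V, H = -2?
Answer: 4504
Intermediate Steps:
U(V) = -4 + 10*V (U(V) = -4 + (-2*(-5))*V = -4 + 10*V)
E = -79 (E = 9 + (4*(-2))*11 = 9 - 8*11 = 9 - 88 = -79)
-1304 - (E + U(5))*(1811 - 1635) = -1304 - (-79 + (-4 + 10*5))*(1811 - 1635) = -1304 - (-79 + (-4 + 50))*176 = -1304 - (-79 + 46)*176 = -1304 - (-33)*176 = -1304 - 1*(-5808) = -1304 + 5808 = 4504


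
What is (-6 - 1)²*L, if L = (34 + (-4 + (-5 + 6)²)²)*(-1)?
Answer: -2107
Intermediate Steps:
L = -43 (L = (34 + (-4 + 1²)²)*(-1) = (34 + (-4 + 1)²)*(-1) = (34 + (-3)²)*(-1) = (34 + 9)*(-1) = 43*(-1) = -43)
(-6 - 1)²*L = (-6 - 1)²*(-43) = (-7)²*(-43) = 49*(-43) = -2107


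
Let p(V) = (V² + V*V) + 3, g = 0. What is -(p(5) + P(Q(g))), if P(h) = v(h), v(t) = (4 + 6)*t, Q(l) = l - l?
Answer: -53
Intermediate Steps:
p(V) = 3 + 2*V² (p(V) = (V² + V²) + 3 = 2*V² + 3 = 3 + 2*V²)
Q(l) = 0
v(t) = 10*t
P(h) = 10*h
-(p(5) + P(Q(g))) = -((3 + 2*5²) + 10*0) = -((3 + 2*25) + 0) = -((3 + 50) + 0) = -(53 + 0) = -1*53 = -53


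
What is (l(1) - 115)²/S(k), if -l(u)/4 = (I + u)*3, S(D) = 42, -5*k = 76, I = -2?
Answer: 10609/42 ≈ 252.60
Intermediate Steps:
k = -76/5 (k = -⅕*76 = -76/5 ≈ -15.200)
l(u) = 24 - 12*u (l(u) = -4*(-2 + u)*3 = -4*(-6 + 3*u) = 24 - 12*u)
(l(1) - 115)²/S(k) = ((24 - 12*1) - 115)²/42 = ((24 - 12) - 115)²*(1/42) = (12 - 115)²*(1/42) = (-103)²*(1/42) = 10609*(1/42) = 10609/42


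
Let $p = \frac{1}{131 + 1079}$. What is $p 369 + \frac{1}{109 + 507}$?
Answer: $\frac{10387}{33880} \approx 0.30658$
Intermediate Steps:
$p = \frac{1}{1210} \approx 0.00082645$
$p 369 + \frac{1}{109 + 507} = \frac{1}{1210} \cdot 369 + \frac{1}{109 + 507} = \frac{369}{1210} + \frac{1}{616} = \frac{10387}{33880}$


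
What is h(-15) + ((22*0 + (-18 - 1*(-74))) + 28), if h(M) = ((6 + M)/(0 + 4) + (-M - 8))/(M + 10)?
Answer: 1661/20 ≈ 83.050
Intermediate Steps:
h(M) = (-13/2 - 3*M/4)/(10 + M) (h(M) = ((6 + M)/4 + (-8 - M))/(10 + M) = ((6 + M)*(1/4) + (-8 - M))/(10 + M) = ((3/2 + M/4) + (-8 - M))/(10 + M) = (-13/2 - 3*M/4)/(10 + M))
h(-15) + ((22*0 + (-18 - 1*(-74))) + 28) = (-26 - 3*(-15))/(4*(10 - 15)) + ((22*0 + (-18 - 1*(-74))) + 28) = (1/4)*(-26 + 45)/(-5) + ((0 + (-18 + 74)) + 28) = (1/4)*(-1/5)*19 + ((0 + 56) + 28) = -19/20 + (56 + 28) = -19/20 + 84 = 1661/20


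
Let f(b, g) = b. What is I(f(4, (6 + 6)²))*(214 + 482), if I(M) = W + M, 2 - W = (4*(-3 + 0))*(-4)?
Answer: -29232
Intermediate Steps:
W = -46 (W = 2 - 4*(-3 + 0)*(-4) = 2 - 4*(-3)*(-4) = 2 - (-12)*(-4) = 2 - 1*48 = 2 - 48 = -46)
I(M) = -46 + M
I(f(4, (6 + 6)²))*(214 + 482) = (-46 + 4)*(214 + 482) = -42*696 = -29232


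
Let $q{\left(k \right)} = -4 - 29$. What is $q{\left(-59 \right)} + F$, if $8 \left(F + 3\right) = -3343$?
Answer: $- \frac{3631}{8} \approx -453.88$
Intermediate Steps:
$q{\left(k \right)} = -33$ ($q{\left(k \right)} = -4 - 29 = -33$)
$F = - \frac{3367}{8}$ ($F = -3 + \frac{1}{8} \left(-3343\right) = -3 - \frac{3343}{8} = - \frac{3367}{8} \approx -420.88$)
$q{\left(-59 \right)} + F = -33 - \frac{3367}{8} = - \frac{3631}{8}$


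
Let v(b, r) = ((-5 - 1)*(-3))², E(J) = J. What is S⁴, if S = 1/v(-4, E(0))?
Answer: 1/11019960576 ≈ 9.0744e-11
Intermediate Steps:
v(b, r) = 324 (v(b, r) = (-6*(-3))² = 18² = 324)
S = 1/324 ≈ 0.0030864
S⁴ = (1/324)⁴ = 1/11019960576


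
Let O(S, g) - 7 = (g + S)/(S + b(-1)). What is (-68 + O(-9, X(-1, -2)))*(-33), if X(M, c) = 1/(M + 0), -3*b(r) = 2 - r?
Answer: 1980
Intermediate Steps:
b(r) = -⅔ + r/3 (b(r) = -(2 - r)/3 = -⅔ + r/3)
X(M, c) = 1/M
O(S, g) = 7 + (S + g)/(-1 + S) (O(S, g) = 7 + (g + S)/(S + (-⅔ + (⅓)*(-1))) = 7 + (S + g)/(S + (-⅔ - ⅓)) = 7 + (S + g)/(S - 1) = 7 + (S + g)/(-1 + S))
(-68 + O(-9, X(-1, -2)))*(-33) = (-68 + (-7 + 1/(-1) + 8*(-9))/(-1 - 9))*(-33) = (-68 + (-7 - 1 - 72)/(-10))*(-33) = (-68 - ⅒*(-80))*(-33) = (-68 + 8)*(-33) = -60*(-33) = 1980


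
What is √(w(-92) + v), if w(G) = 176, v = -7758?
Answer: I*√7582 ≈ 87.075*I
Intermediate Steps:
√(w(-92) + v) = √(176 - 7758) = √(-7582) = I*√7582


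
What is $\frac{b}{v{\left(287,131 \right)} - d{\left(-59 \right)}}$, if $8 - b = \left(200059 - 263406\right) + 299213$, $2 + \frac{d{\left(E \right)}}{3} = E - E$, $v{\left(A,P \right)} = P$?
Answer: $- \frac{235858}{137} \approx -1721.6$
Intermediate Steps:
$d{\left(E \right)} = -6$ ($d{\left(E \right)} = -6 + 3 \left(E - E\right) = -6 + 3 \cdot 0 = -6 + 0 = -6$)
$b = -235858$ ($b = 8 - \left(\left(200059 - 263406\right) + 299213\right) = 8 - \left(-63347 + 299213\right) = 8 - 235866 = -235858$)
$\frac{b}{v{\left(287,131 \right)} - d{\left(-59 \right)}} = - \frac{235858}{131 - -6} = - \frac{235858}{131 + 6} = - \frac{235858}{137}$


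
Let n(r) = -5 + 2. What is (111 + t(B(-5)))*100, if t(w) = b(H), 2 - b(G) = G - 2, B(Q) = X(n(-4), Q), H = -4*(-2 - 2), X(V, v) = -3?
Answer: 9900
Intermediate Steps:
n(r) = -3
H = 16 (H = -4*(-4) = 16)
B(Q) = -3
b(G) = 4 - G (b(G) = 2 - (G - 2) = 2 - (-2 + G) = 2 + (2 - G) = 4 - G)
t(w) = -12 (t(w) = 4 - 1*16 = 4 - 16 = -12)
(111 + t(B(-5)))*100 = (111 - 12)*100 = 99*100 = 9900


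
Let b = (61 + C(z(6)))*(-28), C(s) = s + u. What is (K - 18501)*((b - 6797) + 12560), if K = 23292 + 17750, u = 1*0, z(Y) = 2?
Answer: 90141459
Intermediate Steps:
u = 0
C(s) = s (C(s) = s + 0 = s)
K = 41042
b = -1764 (b = (61 + 2)*(-28) = 63*(-28) = -1764)
(K - 18501)*((b - 6797) + 12560) = (41042 - 18501)*((-1764 - 6797) + 12560) = 22541*(-8561 + 12560) = 22541*3999 = 90141459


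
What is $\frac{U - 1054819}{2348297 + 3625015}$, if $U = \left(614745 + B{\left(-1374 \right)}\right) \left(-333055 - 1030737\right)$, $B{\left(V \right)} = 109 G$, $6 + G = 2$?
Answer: $- \frac{279263584849}{1991104} \approx -1.4026 \cdot 10^{5}$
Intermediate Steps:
$G = -4$ ($G = -6 + 2 = -4$)
$B{\left(V \right)} = -436$ ($B{\left(V \right)} = 109 \left(-4\right) = -436$)
$U = -837789699728$ ($U = \left(614745 - 436\right) \left(-333055 - 1030737\right) = 614309 \left(-1363792\right) = -837789699728$)
$\frac{U - 1054819}{2348297 + 3625015} = \frac{-837789699728 - 1054819}{2348297 + 3625015} = - \frac{837790754547}{5973312} = \left(-837790754547\right) \frac{1}{5973312} = - \frac{279263584849}{1991104}$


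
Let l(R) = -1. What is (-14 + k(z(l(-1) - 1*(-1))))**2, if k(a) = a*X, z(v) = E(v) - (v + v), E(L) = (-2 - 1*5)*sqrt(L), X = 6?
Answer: 196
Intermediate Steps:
E(L) = -7*sqrt(L) (E(L) = (-2 - 5)*sqrt(L) = -7*sqrt(L))
z(v) = -7*sqrt(v) - 2*v (z(v) = -7*sqrt(v) - (v + v) = -7*sqrt(v) - 2*v)
k(a) = 6*a (k(a) = a*6 = 6*a)
(-14 + k(z(l(-1) - 1*(-1))))**2 = (-14 + 6*(-7*sqrt(-1 - 1*(-1)) - 2*(-1 - 1*(-1))))**2 = (-14 + 6*(-7*sqrt(-1 + 1) - 2*(-1 + 1)))**2 = (-14 + 6*(-7*sqrt(0) - 2*0))**2 = (-14 + 6*(-7*0 + 0))**2 = (-14 + 6*(0 + 0))**2 = (-14 + 6*0)**2 = (-14 + 0)**2 = (-14)**2 = 196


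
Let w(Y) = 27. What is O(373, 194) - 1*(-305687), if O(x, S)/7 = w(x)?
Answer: 305876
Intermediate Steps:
O(x, S) = 189 (O(x, S) = 7*27 = 189)
O(373, 194) - 1*(-305687) = 189 - 1*(-305687) = 189 + 305687 = 305876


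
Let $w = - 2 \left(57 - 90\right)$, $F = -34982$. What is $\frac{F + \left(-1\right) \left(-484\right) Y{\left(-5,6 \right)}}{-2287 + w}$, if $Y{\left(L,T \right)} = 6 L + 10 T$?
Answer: $\frac{20462}{2221} \approx 9.213$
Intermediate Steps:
$w = 66$ ($w = \left(-2\right) \left(-33\right) = 66$)
$\frac{F + \left(-1\right) \left(-484\right) Y{\left(-5,6 \right)}}{-2287 + w} = \frac{-34982 + \left(-1\right) \left(-484\right) \left(6 \left(-5\right) + 10 \cdot 6\right)}{-2287 + 66} = \frac{-34982 + 484 \left(-30 + 60\right)}{-2221} = \left(-34982 + 484 \cdot 30\right) \left(- \frac{1}{2221}\right) = \left(-34982 + 14520\right) \left(- \frac{1}{2221}\right) = \left(-20462\right) \left(- \frac{1}{2221}\right) = \frac{20462}{2221}$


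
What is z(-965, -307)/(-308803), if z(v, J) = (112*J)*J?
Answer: -10555888/308803 ≈ -34.183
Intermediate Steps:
z(v, J) = 112*J²
z(-965, -307)/(-308803) = (112*(-307)²)/(-308803) = (112*94249)*(-1/308803) = 10555888*(-1/308803) = -10555888/308803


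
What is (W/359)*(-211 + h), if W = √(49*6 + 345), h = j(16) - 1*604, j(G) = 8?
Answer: -2421*√71/359 ≈ -56.824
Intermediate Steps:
h = -596 (h = 8 - 1*604 = 8 - 604 = -596)
W = 3*√71 (W = √(294 + 345) = √639 = 3*√71 ≈ 25.278)
(W/359)*(-211 + h) = ((3*√71)/359)*(-211 - 596) = ((3*√71)*(1/359))*(-807) = (3*√71/359)*(-807) = -2421*√71/359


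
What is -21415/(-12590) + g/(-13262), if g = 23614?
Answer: -1329453/16696858 ≈ -0.079623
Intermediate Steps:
-21415/(-12590) + g/(-13262) = -21415/(-12590) + 23614/(-13262) = -21415*(-1/12590) + 23614*(-1/13262) = 4283/2518 - 11807/6631 = -1329453/16696858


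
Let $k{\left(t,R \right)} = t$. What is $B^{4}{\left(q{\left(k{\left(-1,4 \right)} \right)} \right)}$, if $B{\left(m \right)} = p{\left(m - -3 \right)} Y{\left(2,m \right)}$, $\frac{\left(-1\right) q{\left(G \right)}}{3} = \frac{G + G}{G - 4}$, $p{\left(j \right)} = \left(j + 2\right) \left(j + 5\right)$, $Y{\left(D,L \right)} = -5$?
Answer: $\frac{174152643856}{625} \approx 2.7864 \cdot 10^{8}$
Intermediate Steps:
$p{\left(j \right)} = \left(2 + j\right) \left(5 + j\right)$
$q{\left(G \right)} = - \frac{6 G}{-4 + G}$ ($q{\left(G \right)} = - 3 \frac{G + G}{G - 4} = - 3 \frac{2 G}{-4 + G} = - \frac{6 G}{-4 + G}$)
$B{\left(m \right)} = -155 - 35 m - 5 \left(3 + m\right)^{2}$ ($B{\left(m \right)} = \left(10 + \left(m - -3\right)^{2} + 7 \left(m - -3\right)\right) \left(-5\right) = \left(10 + \left(m + 3\right)^{2} + 7 \left(m + 3\right)\right) \left(-5\right) = \left(10 + \left(3 + m\right)^{2} + 7 \left(3 + m\right)\right) \left(-5\right) = \left(10 + \left(3 + m\right)^{2} + \left(21 + 7 m\right)\right) \left(-5\right) = \left(31 + \left(3 + m\right)^{2} + 7 m\right) \left(-5\right) = -155 - 35 m - 5 \left(3 + m\right)^{2}$)
$B^{4}{\left(q{\left(k{\left(-1,4 \right)} \right)} \right)} = \left(-200 - 65 \left(\left(-6\right) \left(-1\right) \frac{1}{-4 - 1}\right) - 5 \left(\left(-6\right) \left(-1\right) \frac{1}{-4 - 1}\right)^{2}\right)^{4} = \left(-200 - 65 \left(\left(-6\right) \left(-1\right) \frac{1}{-5}\right) - 5 \left(\left(-6\right) \left(-1\right) \frac{1}{-5}\right)^{2}\right)^{4} = \left(-200 - 65 \left(\left(-6\right) \left(-1\right) \left(- \frac{1}{5}\right)\right) - 5 \left(\left(-6\right) \left(-1\right) \left(- \frac{1}{5}\right)\right)^{2}\right)^{4} = \left(-200 - -78 - 5 \left(- \frac{6}{5}\right)^{2}\right)^{4} = \left(-200 + 78 - \frac{36}{5}\right)^{4} = \left(- \frac{646}{5}\right)^{4} = \frac{174152643856}{625}$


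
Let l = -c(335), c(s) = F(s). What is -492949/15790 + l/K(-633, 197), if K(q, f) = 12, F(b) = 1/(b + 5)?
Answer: -201124771/6442320 ≈ -31.219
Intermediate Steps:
F(b) = 1/(5 + b)
c(s) = 1/(5 + s)
l = -1/340 (l = -1/(5 + 335) = -1/340 ≈ -0.0029412)
-492949/15790 + l/K(-633, 197) = -492949/15790 - 1/340/12 = -492949*1/15790 - 1/340*1/12 = -492949/15790 - 1/4080 = -201124771/6442320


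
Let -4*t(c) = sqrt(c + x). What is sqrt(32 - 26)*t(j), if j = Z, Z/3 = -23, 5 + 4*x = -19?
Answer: -15*I*sqrt(2)/4 ≈ -5.3033*I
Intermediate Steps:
x = -6 (x = -5/4 + (1/4)*(-19) = -5/4 - 19/4 = -6)
Z = -69 (Z = 3*(-23) = -69)
j = -69
t(c) = -sqrt(-6 + c)/4 (t(c) = -sqrt(c - 6)/4 = -sqrt(-6 + c)/4)
sqrt(32 - 26)*t(j) = sqrt(32 - 26)*(-sqrt(-6 - 69)/4) = sqrt(6)*(-5*I*sqrt(3)/4) = -15*I*sqrt(2)/4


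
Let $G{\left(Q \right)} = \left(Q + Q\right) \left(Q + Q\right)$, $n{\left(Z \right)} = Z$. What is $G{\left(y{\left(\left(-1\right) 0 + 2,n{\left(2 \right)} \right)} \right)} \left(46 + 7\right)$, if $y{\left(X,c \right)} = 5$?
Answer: $5300$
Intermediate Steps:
$G{\left(Q \right)} = 4 Q^{2}$ ($G{\left(Q \right)} = 2 Q 2 Q = 4 Q^{2}$)
$G{\left(y{\left(\left(-1\right) 0 + 2,n{\left(2 \right)} \right)} \right)} \left(46 + 7\right) = 4 \cdot 5^{2} \left(46 + 7\right) = 4 \cdot 25 \cdot 53 = 100 \cdot 53 = 5300$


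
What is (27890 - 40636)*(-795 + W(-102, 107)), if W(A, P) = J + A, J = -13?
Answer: 11598860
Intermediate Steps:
W(A, P) = -13 + A
(27890 - 40636)*(-795 + W(-102, 107)) = (27890 - 40636)*(-795 + (-13 - 102)) = -12746*(-795 - 115) = -12746*(-910) = 11598860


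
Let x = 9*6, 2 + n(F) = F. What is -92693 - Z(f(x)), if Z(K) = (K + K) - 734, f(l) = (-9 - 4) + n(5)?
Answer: -91939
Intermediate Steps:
n(F) = -2 + F
x = 54
f(l) = -10 (f(l) = (-9 - 4) + (-2 + 5) = -13 + 3 = -10)
Z(K) = -734 + 2*K (Z(K) = 2*K - 734 = -734 + 2*K)
-92693 - Z(f(x)) = -92693 - (-734 + 2*(-10)) = -92693 - (-734 - 20) = -92693 - 1*(-754) = -92693 + 754 = -91939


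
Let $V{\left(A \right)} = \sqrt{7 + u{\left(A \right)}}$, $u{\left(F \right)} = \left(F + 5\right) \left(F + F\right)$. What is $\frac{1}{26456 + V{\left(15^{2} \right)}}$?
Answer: $\frac{26456}{699816429} - \frac{\sqrt{103507}}{699816429} \approx 3.7344 \cdot 10^{-5}$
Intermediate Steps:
$u{\left(F \right)} = 2 F \left(5 + F\right)$ ($u{\left(F \right)} = \left(5 + F\right) 2 F = 2 F \left(5 + F\right)$)
$V{\left(A \right)} = \sqrt{7 + 2 A \left(5 + A\right)}$
$\frac{1}{26456 + V{\left(15^{2} \right)}} = \frac{1}{26456 + \sqrt{7 + 2 \cdot 15^{2} \left(5 + 15^{2}\right)}} = \frac{1}{26456 + \sqrt{7 + 2 \cdot 225 \left(5 + 225\right)}} = \frac{1}{26456 + \sqrt{7 + 2 \cdot 225 \cdot 230}} = \frac{1}{26456 + \sqrt{7 + 103500}} = \frac{1}{26456 + \sqrt{103507}}$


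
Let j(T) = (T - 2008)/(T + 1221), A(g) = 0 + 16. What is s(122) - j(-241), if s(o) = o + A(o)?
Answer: 137489/980 ≈ 140.29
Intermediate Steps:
A(g) = 16
j(T) = (-2008 + T)/(1221 + T)
s(o) = 16 + o (s(o) = o + 16 = 16 + o)
s(122) - j(-241) = (16 + 122) - (-2008 - 241)/(1221 - 241) = 138 - (-2249)/980 = 138 - 1*(-2249/980) = 138 + 2249/980 = 137489/980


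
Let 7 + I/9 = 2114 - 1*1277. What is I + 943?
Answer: 8413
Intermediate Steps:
I = 7470 (I = -63 + 9*(2114 - 1*1277) = -63 + 9*(2114 - 1277) = -63 + 9*837 = -63 + 7533 = 7470)
I + 943 = 7470 + 943 = 8413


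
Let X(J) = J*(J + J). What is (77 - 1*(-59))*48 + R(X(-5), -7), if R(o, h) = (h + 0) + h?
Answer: 6514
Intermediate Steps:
X(J) = 2*J**2 (X(J) = J*(2*J) = 2*J**2)
R(o, h) = 2*h (R(o, h) = h + h = 2*h)
(77 - 1*(-59))*48 + R(X(-5), -7) = (77 - 1*(-59))*48 + 2*(-7) = (77 + 59)*48 - 14 = 136*48 - 14 = 6528 - 14 = 6514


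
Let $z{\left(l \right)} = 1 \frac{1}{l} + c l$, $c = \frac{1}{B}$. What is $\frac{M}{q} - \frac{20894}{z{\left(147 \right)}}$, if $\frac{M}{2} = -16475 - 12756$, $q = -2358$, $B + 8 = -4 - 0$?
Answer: $\frac{14695241257}{8487621} \approx 1731.4$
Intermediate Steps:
$B = -12$ ($B = -8 - 4 = -12$)
$c = - \frac{1}{12}$ ($c = \frac{1}{-12} = - \frac{1}{12} \approx -0.083333$)
$z{\left(l \right)} = \frac{1}{l} - \frac{l}{12}$ ($z{\left(l \right)} = 1 \frac{1}{l} - \frac{l}{12} = \frac{1}{l} - \frac{l}{12}$)
$M = -58462$ ($M = 2 \left(-16475 - 12756\right) = 2 \left(-29231\right) = -58462$)
$\frac{M}{q} - \frac{20894}{z{\left(147 \right)}} = - \frac{58462}{-2358} - \frac{20894}{\frac{1}{147} - \frac{49}{4}} = \left(-58462\right) \left(- \frac{1}{2358}\right) - \frac{20894}{\frac{1}{147} - \frac{49}{4}} = \frac{29231}{1179} - \frac{20894}{- \frac{7199}{588}} = \frac{29231}{1179} - - \frac{12285672}{7199} = \frac{29231}{1179} + \frac{12285672}{7199} = \frac{14695241257}{8487621}$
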